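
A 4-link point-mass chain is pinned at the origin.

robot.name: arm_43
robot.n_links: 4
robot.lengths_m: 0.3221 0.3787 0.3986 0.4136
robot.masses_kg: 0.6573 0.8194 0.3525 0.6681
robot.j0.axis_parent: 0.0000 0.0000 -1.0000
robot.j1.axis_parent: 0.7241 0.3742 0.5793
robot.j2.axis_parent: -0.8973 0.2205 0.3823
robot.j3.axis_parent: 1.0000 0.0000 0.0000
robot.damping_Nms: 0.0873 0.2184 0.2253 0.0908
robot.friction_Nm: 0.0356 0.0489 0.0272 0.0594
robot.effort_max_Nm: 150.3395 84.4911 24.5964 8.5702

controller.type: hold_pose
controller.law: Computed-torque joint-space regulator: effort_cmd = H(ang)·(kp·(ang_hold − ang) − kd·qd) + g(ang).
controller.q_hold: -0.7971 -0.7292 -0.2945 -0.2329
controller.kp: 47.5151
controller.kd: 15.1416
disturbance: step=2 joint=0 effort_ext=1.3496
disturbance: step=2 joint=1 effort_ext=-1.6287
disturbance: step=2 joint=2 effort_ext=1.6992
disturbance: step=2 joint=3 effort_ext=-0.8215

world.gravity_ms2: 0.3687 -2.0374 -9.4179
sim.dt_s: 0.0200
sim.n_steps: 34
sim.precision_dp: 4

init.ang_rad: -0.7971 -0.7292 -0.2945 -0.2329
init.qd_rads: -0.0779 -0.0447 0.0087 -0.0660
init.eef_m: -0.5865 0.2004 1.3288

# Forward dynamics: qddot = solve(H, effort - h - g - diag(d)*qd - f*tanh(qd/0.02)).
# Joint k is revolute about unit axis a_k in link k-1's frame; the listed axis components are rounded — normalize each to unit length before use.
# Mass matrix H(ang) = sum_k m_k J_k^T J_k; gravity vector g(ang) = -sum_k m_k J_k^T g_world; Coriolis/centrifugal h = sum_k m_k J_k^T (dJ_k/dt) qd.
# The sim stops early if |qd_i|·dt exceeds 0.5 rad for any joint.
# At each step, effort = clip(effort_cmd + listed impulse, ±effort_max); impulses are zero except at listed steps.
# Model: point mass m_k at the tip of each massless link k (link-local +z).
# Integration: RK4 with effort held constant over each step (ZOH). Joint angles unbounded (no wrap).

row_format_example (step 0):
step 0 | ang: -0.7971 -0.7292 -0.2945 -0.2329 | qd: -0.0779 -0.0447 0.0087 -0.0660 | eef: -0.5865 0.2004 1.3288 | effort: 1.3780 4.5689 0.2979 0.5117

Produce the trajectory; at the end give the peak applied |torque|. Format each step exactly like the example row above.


step 1 | ang: -0.7983 -0.7300 -0.2942 -0.2335 | qd: -0.0423 -0.0346 0.0066 -0.0167 | eef: -0.5874 0.2006 1.3283 | effort: 1.3422 4.3880 0.3320 0.4705
step 2 | ang: -0.7990 -0.7306 -0.2940 -0.2335 | qd: -0.0174 -0.0244 -0.0061 -0.0121 | eef: -0.5879 0.2007 1.3280 | effort: 2.6660 2.6214 2.0551 -0.3741
step 3 | ang: -0.7993 -0.7310 -0.2932 -0.2335 | qd: 0.0011 -0.0166 0.0594 -0.0239 | eef: -0.5883 0.2014 1.3277 | effort: 0.8806 4.6567 -0.1561 0.6900
step 4 | ang: -0.7992 -0.7313 -0.2922 -0.2337 | qd: 0.0109 -0.0117 0.0286 -0.0197 | eef: -0.5885 0.2024 1.3274 | effort: 0.9830 4.4546 -0.0067 0.6119
step 5 | ang: -0.7990 -0.7315 -0.2916 -0.2337 | qd: 0.0126 -0.0068 0.0121 -0.0157 | eef: -0.5886 0.2030 1.3272 | effort: 1.0630 4.3029 0.1054 0.5537
step 6 | ang: -0.7989 -0.7316 -0.2912 -0.2337 | qd: 0.0106 -0.0026 0.0049 -0.0105 | eef: -0.5887 0.2035 1.3271 | effort: 1.1234 4.1906 0.1877 0.5106
step 7 | ang: -0.7988 -0.7316 -0.2909 -0.2336 | qd: 0.0087 0.0003 -0.0001 -0.0067 | eef: -0.5887 0.2037 1.3271 | effort: 1.1684 4.1079 0.2489 0.4785
step 8 | ang: -0.7988 -0.7315 -0.2907 -0.2334 | qd: 0.0073 0.0022 -0.0036 -0.0041 | eef: -0.5886 0.2038 1.3271 | effort: 1.2016 4.0470 0.2944 0.4546
step 9 | ang: -0.7987 -0.7315 -0.2906 -0.2332 | qd: 0.0062 0.0035 -0.0063 -0.0028 | eef: -0.5886 0.2038 1.3271 | effort: 1.2261 4.0022 0.3281 0.4370
step 10 | ang: -0.7987 -0.7314 -0.2905 -0.2330 | qd: 0.0055 0.0044 -0.0083 -0.0023 | eef: -0.5885 0.2037 1.3272 | effort: 1.2440 3.9693 0.3531 0.4239
step 11 | ang: -0.7987 -0.7313 -0.2905 -0.2328 | qd: 0.0049 0.0049 -0.0095 -0.0020 | eef: -0.5884 0.2036 1.3273 | effort: 1.2569 3.9451 0.3714 0.4142
step 12 | ang: -0.7987 -0.7312 -0.2904 -0.2326 | qd: 0.0044 0.0051 -0.0104 -0.0019 | eef: -0.5883 0.2034 1.3274 | effort: 1.2663 3.9273 0.3850 0.4070
step 13 | ang: -0.7987 -0.7310 -0.2904 -0.2324 | qd: 0.0042 0.0052 -0.0109 -0.0019 | eef: -0.5882 0.2033 1.3274 | effort: 1.2729 3.9143 0.3950 0.4016
step 14 | ang: -0.7987 -0.7309 -0.2904 -0.2321 | qd: 0.0040 0.0051 -0.0111 -0.0020 | eef: -0.5881 0.2031 1.3275 | effort: 1.2776 3.9047 0.4023 0.3975
step 15 | ang: -0.7988 -0.7308 -0.2904 -0.2319 | qd: 0.0038 0.0050 -0.0112 -0.0020 | eef: -0.5881 0.2030 1.3276 | effort: 1.2808 3.8976 0.4077 0.3945
step 16 | ang: -0.7988 -0.7307 -0.2904 -0.2317 | qd: 0.0038 0.0048 -0.0112 -0.0022 | eef: -0.5880 0.2028 1.3277 | effort: 1.2829 3.8925 0.4117 0.3921
step 17 | ang: -0.7988 -0.7306 -0.2904 -0.2315 | qd: 0.0037 0.0046 -0.0111 -0.0023 | eef: -0.5879 0.2026 1.3278 | effort: 1.2843 3.8888 0.4146 0.3903
step 18 | ang: -0.7988 -0.7305 -0.2904 -0.2313 | qd: 0.0037 0.0043 -0.0109 -0.0025 | eef: -0.5878 0.2025 1.3279 | effort: 1.2852 3.8860 0.4166 0.3890
step 19 | ang: -0.7989 -0.7304 -0.2904 -0.2311 | qd: 0.0037 0.0040 -0.0107 -0.0026 | eef: -0.5877 0.2023 1.3280 | effort: 1.2856 3.8841 0.4181 0.3879
step 20 | ang: -0.7989 -0.7303 -0.2904 -0.2308 | qd: 0.0037 0.0038 -0.0105 -0.0028 | eef: -0.5877 0.2022 1.3280 | effort: 1.2858 3.8826 0.4192 0.3870
step 21 | ang: -0.7989 -0.7302 -0.2904 -0.2306 | qd: 0.0037 0.0035 -0.0103 -0.0030 | eef: -0.5876 0.2021 1.3281 | effort: 1.2857 3.8816 0.4199 0.3863
step 22 | ang: -0.7990 -0.7301 -0.2904 -0.2304 | qd: 0.0038 0.0033 -0.0101 -0.0032 | eef: -0.5876 0.2019 1.3282 | effort: 1.2856 3.8809 0.4204 0.3857
step 23 | ang: -0.7990 -0.7301 -0.2903 -0.2302 | qd: 0.0038 0.0030 -0.0099 -0.0033 | eef: -0.5875 0.2018 1.3282 | effort: 1.2853 3.8804 0.4207 0.3852
step 24 | ang: -0.7990 -0.7300 -0.2903 -0.2300 | qd: 0.0038 0.0028 -0.0097 -0.0035 | eef: -0.5874 0.2017 1.3283 | effort: 1.2850 3.8800 0.4208 0.3848
step 25 | ang: -0.7990 -0.7299 -0.2903 -0.2298 | qd: 0.0038 0.0026 -0.0095 -0.0037 | eef: -0.5874 0.2016 1.3284 | effort: 1.2846 3.8798 0.4209 0.3845
step 26 | ang: -0.7991 -0.7299 -0.2902 -0.2296 | qd: 0.0039 0.0024 -0.0093 -0.0039 | eef: -0.5873 0.2015 1.3284 | effort: 1.2843 3.8796 0.4209 0.3842
step 27 | ang: -0.7991 -0.7298 -0.2902 -0.2294 | qd: 0.0039 0.0022 -0.0092 -0.0041 | eef: -0.5873 0.2014 1.3285 | effort: 1.2839 3.8795 0.4209 0.3839
step 28 | ang: -0.7991 -0.7298 -0.2901 -0.2293 | qd: 0.0039 0.0020 -0.0090 -0.0043 | eef: -0.5873 0.2014 1.3285 | effort: 1.2835 3.8795 0.4208 0.3836
step 29 | ang: -0.7991 -0.7297 -0.2901 -0.2291 | qd: 0.0039 0.0019 -0.0089 -0.0045 | eef: -0.5872 0.2013 1.3286 | effort: 1.2832 3.8795 0.4207 0.3833
step 30 | ang: -0.7992 -0.7297 -0.2900 -0.2289 | qd: 0.0039 0.0017 -0.0088 -0.0047 | eef: -0.5872 0.2012 1.3286 | effort: 1.2828 3.8795 0.4205 0.3831
step 31 | ang: -0.7992 -0.7296 -0.2900 -0.2287 | qd: 0.0040 0.0016 -0.0087 -0.0050 | eef: -0.5872 0.2011 1.3286 | effort: 1.2825 3.8795 0.4204 0.3829
step 32 | ang: -0.7992 -0.7296 -0.2899 -0.2285 | qd: 0.0040 0.0014 -0.0087 -0.0052 | eef: -0.5871 0.2011 1.3287 | effort: 1.2822 3.8796 0.4202 0.3827
step 33 | ang: -0.7992 -0.7295 -0.2898 -0.2283 | qd: 0.0040 0.0013 -0.0086 -0.0054 | eef: -0.5871 0.2010 1.3287 | effort: 1.2819 3.8796 0.4201 0.3825
step 34 | ang: -0.7993 -0.7295 -0.2898 -0.2282 | qd: 0.0040 0.0012 -0.0086 -0.0057 | eef: -0.5871 0.2010 1.3288
max |effort| (N·m): 4.6567


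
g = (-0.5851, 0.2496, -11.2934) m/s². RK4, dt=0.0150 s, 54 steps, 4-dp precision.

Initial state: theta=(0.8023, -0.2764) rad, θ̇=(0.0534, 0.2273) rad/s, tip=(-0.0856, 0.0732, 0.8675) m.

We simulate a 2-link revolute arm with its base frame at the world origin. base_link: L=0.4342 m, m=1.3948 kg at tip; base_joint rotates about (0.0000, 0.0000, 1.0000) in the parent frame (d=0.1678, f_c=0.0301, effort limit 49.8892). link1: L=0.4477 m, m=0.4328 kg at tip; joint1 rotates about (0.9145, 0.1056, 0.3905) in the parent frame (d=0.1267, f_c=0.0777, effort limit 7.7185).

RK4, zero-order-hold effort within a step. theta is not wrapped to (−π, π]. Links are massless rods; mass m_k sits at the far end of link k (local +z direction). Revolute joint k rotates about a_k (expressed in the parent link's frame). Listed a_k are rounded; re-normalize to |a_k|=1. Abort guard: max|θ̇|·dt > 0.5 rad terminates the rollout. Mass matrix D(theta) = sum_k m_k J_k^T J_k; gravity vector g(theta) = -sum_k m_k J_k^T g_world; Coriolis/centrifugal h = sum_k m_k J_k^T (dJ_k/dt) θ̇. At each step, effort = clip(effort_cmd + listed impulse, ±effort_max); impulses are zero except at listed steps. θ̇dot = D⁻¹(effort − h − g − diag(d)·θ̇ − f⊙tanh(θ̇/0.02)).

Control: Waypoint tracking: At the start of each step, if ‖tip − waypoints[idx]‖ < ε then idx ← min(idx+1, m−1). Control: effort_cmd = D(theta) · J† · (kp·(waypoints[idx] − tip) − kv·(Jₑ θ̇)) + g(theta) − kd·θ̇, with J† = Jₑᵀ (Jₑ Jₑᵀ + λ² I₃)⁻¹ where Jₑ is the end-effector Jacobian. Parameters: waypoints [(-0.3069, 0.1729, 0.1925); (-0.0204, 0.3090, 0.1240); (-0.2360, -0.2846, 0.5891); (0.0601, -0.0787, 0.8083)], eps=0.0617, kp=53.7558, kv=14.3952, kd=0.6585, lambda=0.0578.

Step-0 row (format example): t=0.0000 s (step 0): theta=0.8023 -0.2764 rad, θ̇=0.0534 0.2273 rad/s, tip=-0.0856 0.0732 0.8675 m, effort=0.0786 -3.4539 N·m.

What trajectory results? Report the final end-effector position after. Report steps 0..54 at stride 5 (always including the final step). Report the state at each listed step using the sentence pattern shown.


t=0.0750 s (step 5): theta=0.8163 -0.3595 rad, θ̇=0.2464 -1.7818 rad/s, tip=-0.1102 0.0948 0.8576 m, effort=0.0333 0.0146 N·m.
t=0.1500 s (step 10): theta=0.8377 -0.5052 rad, θ̇=0.3411 -2.0373 rad/s, tip=-0.1509 0.1320 0.8345 m, effort=0.0793 0.6006 N·m.
t=0.2250 s (step 15): theta=0.8670 -0.6604 rad, θ̇=0.4346 -2.0901 rad/s, tip=-0.1915 0.1686 0.8021 m, effort=0.1020 0.8997 N·m.
t=0.3000 s (step 20): theta=0.9023 -0.8172 rad, θ̇=0.5032 -2.0858 rad/s, tip=-0.2290 0.2012 0.7621 m, effort=0.1142 1.1489 N·m.
t=0.3750 s (step 25): theta=0.9419 -0.9721 rad, θ̇=0.5499 -2.0376 rad/s, tip=-0.2619 0.2285 0.7163 m, effort=0.1175 1.3602 N·m.
t=0.4500 s (step 30): theta=0.9843 -1.1218 rad, θ̇=0.5787 -1.9498 rad/s, tip=-0.2894 0.2498 0.6672 m, effort=0.1148 1.5264 N·m.
t=0.5250 s (step 35): theta=1.0283 -1.2637 rad, θ̇=0.5929 -1.8294 rad/s, tip=-0.3109 0.2651 0.6172 m, effort=0.1091 1.6442 N·m.
t=0.6000 s (step 40): theta=1.0729 -1.3956 rad, θ̇=0.5950 -1.6861 rad/s, tip=-0.3268 0.2749 0.5686 m, effort=0.1027 1.7156 N·m.
t=0.6750 s (step 45): theta=1.1173 -1.5162 rad, θ̇=0.5872 -1.5303 rad/s, tip=-0.3376 0.2802 0.5232 m, effort=0.0967 1.7469 N·m.
t=0.7500 s (step 50): theta=1.1608 -1.6250 rad, θ̇=0.5715 -1.3717 rad/s, tip=-0.3444 0.2820 0.4819 m, effort=0.0915 1.7471 N·m.
t=0.8100 s (step 54): theta=1.1946 -1.7036 rad, θ̇=0.5547 -1.2478 rad/s, tip=-0.3476 0.2816 0.4522 m.
final tip position (m): -0.3476 0.2816 0.4522


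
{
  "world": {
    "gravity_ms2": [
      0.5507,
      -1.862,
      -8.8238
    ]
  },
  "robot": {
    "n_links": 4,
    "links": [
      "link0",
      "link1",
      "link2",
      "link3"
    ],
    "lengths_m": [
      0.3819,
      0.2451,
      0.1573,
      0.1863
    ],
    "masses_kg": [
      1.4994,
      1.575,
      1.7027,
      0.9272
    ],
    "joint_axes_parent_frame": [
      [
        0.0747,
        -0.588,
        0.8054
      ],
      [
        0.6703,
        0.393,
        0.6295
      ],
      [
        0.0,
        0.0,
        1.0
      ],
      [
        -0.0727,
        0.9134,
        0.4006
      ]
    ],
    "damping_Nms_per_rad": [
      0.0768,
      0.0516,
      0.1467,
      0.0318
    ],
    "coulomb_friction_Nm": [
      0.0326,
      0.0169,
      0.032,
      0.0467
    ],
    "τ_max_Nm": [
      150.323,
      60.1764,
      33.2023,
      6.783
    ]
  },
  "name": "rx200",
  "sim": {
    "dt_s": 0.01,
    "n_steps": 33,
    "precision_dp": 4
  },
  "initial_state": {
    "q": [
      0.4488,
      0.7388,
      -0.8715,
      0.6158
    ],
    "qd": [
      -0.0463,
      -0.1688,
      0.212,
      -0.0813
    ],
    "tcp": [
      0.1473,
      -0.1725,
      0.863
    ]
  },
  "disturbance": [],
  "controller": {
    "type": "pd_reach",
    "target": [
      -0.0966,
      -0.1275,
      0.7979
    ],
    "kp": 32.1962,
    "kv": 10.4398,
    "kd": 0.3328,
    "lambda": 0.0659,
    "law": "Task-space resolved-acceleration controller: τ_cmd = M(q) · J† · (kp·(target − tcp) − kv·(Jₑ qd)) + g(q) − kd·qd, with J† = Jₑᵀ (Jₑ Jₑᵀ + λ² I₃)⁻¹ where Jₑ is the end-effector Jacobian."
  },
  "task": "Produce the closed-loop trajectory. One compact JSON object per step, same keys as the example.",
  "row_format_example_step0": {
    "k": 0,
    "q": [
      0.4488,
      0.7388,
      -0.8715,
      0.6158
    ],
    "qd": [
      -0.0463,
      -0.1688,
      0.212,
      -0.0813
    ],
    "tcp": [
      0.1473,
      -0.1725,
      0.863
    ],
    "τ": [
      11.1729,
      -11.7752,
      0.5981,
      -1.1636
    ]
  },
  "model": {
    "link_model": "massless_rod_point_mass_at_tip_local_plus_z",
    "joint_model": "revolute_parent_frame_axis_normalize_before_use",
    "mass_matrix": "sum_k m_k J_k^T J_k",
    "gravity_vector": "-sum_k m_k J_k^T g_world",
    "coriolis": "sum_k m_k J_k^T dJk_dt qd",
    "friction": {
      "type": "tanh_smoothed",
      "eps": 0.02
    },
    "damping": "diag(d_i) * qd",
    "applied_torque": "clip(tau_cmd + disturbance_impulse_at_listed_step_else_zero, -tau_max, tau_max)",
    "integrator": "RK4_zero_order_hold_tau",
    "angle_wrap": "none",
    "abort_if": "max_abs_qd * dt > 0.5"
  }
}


{"k":1,"q":[0.4497,0.7373,-0.8709,0.616],"qd":[0.2345,-0.1268,-0.0576,0.1019],"tcp":[0.1464,-0.1725,0.8634],"\u03c4":[10.0596,-11.0847,0.6693,-1.1711]}
{"k":2,"q":[0.4533,0.7363,-0.8716,0.6174],"qd":[0.4846,-0.0777,-0.0924,0.1928],"tcp":[0.1448,-0.1722,0.8636],"\u03c4":[8.9314,-10.3512,0.6535,-1.1406]}
{"k":3,"q":[0.4593,0.7357,-0.8726,0.6197],"qd":[0.7061,-0.0343,-0.0971,0.2618],"tcp":[0.1427,-0.1719,0.8639],"\u03c4":[7.8475,-9.6376,0.6303,-1.1023]}
{"k":4,"q":[0.4673,0.7356,-0.8735,0.6226],"qd":[0.9004,0.0014,-0.0903,0.3187],"tcp":[0.14,-0.1713,0.8641],"\u03c4":[6.8115,-8.9485,0.6062,-1.0607]}
{"k":5,"q":[0.4772,0.7357,-0.8743,0.626],"qd":[1.0682,0.028,-0.079,0.3695],"tcp":[0.1368,-0.1706,0.8644],"\u03c4":[5.8241,-8.285,0.5833,-1.0185]}
{"k":6,"q":[0.4886,0.7361,-0.8751,0.6299],"qd":[1.2126,0.0475,-0.0649,0.414],"tcp":[0.1331,-0.1698,0.8647],"\u03c4":[4.8848,-7.6479,0.5619,-0.9762]}
{"k":7,"q":[0.5013,0.7367,-0.8756,0.6343],"qd":[1.3357,0.0613,-0.0493,0.453],"tcp":[0.1291,-0.169,0.865],"\u03c4":[3.9927,-7.0377,0.5419,-0.9343]}
{"k":8,"q":[0.5152,0.7373,-0.876,0.639],"qd":[1.4394,0.0699,-0.0337,0.4875],"tcp":[0.1246,-0.168,0.8652],"\u03c4":[3.1469,-6.4542,0.5236,-0.8934]}
{"k":9,"q":[0.53,0.738,-0.8763,0.644],"qd":[1.5255,0.074,-0.0207,0.5184],"tcp":[0.1199,-0.167,0.8655],"\u03c4":[2.3468,-5.8979,0.5079,-0.854]}
{"k":10,"q":[0.5456,0.7388,-0.8764,0.6493],"qd":[1.5956,0.0744,-0.0128,0.5465],"tcp":[0.1149,-0.166,0.8657],"\u03c4":[1.5918,-5.3687,0.4954,-0.8165]}
{"k":11,"q":[0.5619,0.7395,-0.8765,0.6549],"qd":[1.6513,0.0718,-0.0078,0.5715],"tcp":[0.1096,-0.165,0.8659],"\u03c4":[0.8798,-4.8657,0.4852,-0.7807]}
{"k":12,"q":[0.5786,0.7402,-0.8765,0.6607],"qd":[1.6942,0.067,-0.0033,0.5929],"tcp":[0.1042,-0.1641,0.8661],"\u03c4":[0.2089,-4.3877,0.4761,-0.7465]}
{"k":13,"q":[0.5957,0.7409,-0.8765,0.6667],"qd":[1.7256,0.0607,0.0013,0.6108],"tcp":[0.0986,-0.1631,0.8662],"\u03c4":[-0.4227,-3.9342,0.4677,-0.7139]}
{"k":14,"q":[0.613,0.7414,-0.8765,0.6729],"qd":[1.7468,0.0535,0.0059,0.6253],"tcp":[0.0928,-0.1622,0.8663],"\u03c4":[-1.0164,-3.5048,0.4601,-0.6829]}
{"k":15,"q":[0.6306,0.7419,-0.8764,0.6792],"qd":[1.759,0.0459,0.0105,0.6366],"tcp":[0.087,-0.1614,0.8664],"\u03c4":[-1.5735,-3.0988,0.453,-0.6536]}
{"k":16,"q":[0.6482,0.7424,-0.8762,0.6856],"qd":[1.7635,0.0384,0.0153,0.6447],"tcp":[0.0811,-0.1606,0.8664],"\u03c4":[-2.0956,-2.7159,0.4465,-0.6258]}
{"k":17,"q":[0.6658,0.7427,-0.876,0.6921],"qd":[1.7611,0.0314,0.0202,0.6499],"tcp":[0.0751,-0.1599,0.8663],"\u03c4":[-2.5843,-2.3553,0.4402,-0.5996]}
{"k":18,"q":[0.6834,0.743,-0.8758,0.6986],"qd":[1.7529,0.0253,0.0255,0.6522],"tcp":[0.0691,-0.1592,0.8662],"\u03c4":[-3.0409,-2.0165,0.4342,-0.5749]}
{"k":19,"q":[0.7008,0.7432,-0.8755,0.7051],"qd":[1.7397,0.0202,0.0312,0.6517],"tcp":[0.0631,-0.1587,0.866],"\u03c4":[-3.467,-1.6988,0.4284,-0.5517]}
{"k":20,"q":[0.7181,0.7434,-0.8752,0.7116],"qd":[1.7222,0.0163,0.037,0.6489],"tcp":[0.0571,-0.1582,0.8658],"\u03c4":[-3.8639,-1.4017,0.4227,-0.5301]}
{"k":21,"q":[0.7352,0.7436,-0.8748,0.718],"qd":[1.7012,0.0139,0.0427,0.6439],"tcp":[0.0512,-0.1577,0.8656],"\u03c4":[-4.2328,-1.1244,0.4172,-0.5099]}
{"k":22,"q":[0.7521,0.7437,-0.8743,0.7244],"qd":[1.677,0.0128,0.0481,0.6371],"tcp":[0.0453,-0.1574,0.8653],"\u03c4":[-4.5753,-0.8662,0.4121,-0.4913]}
{"k":23,"q":[0.7688,0.7438,-0.8738,0.7308],"qd":[1.6503,0.0129,0.0528,0.6289],"tcp":[0.0395,-0.1571,0.8649],"\u03c4":[-4.8924,-0.6264,0.4073,-0.4742]}
{"k":24,"q":[0.7851,0.744,-0.8732,0.737],"qd":[1.6215,0.0143,0.0567,0.6195],"tcp":[0.0338,-0.1568,0.8645],"\u03c4":[-5.1854,-0.4042,0.4029,-0.4586]}
{"k":25,"q":[0.8012,0.7441,-0.8726,0.7431],"qd":[1.5909,0.0168,0.0598,0.6092],"tcp":[0.0282,-0.1567,0.8641],"\u03c4":[-5.4558,-0.1987,0.3989,-0.4445]}
{"k":26,"q":[0.8169,0.7443,-0.872,0.7492],"qd":[1.5588,0.0203,0.0621,0.5982],"tcp":[0.0227,-0.1565,0.8636],"\u03c4":[-5.7046,-0.009,0.3952,-0.4319]}
{"k":27,"q":[0.8323,0.7445,-0.8714,0.7551],"qd":[1.5256,0.0248,0.0635,0.5865],"tcp":[0.0173,-0.1565,0.863],"\u03c4":[-5.933,0.1655,0.392,-0.4207]}
{"k":28,"q":[0.8474,0.7448,-0.8708,0.7609],"qd":[1.4916,0.0303,0.0641,0.5743],"tcp":[0.0121,-0.1564,0.8625],"\u03c4":[-6.1424,0.3258,0.3891,-0.4107]}
{"k":29,"q":[0.8622,0.7451,-0.8701,0.7666],"qd":[1.4571,0.0367,0.0639,0.5616],"tcp":[0.007,-0.1564,0.8619],"\u03c4":[-6.3337,0.4727,0.3865,-0.4019]}
{"k":30,"q":[0.8766,0.7455,-0.8695,0.7721],"qd":[1.4222,0.0438,0.0631,0.5485],"tcp":[0.002,-0.1565,0.8612],"\u03c4":[-6.508,0.6068,0.3842,-0.3943]}
{"k":31,"q":[0.8906,0.746,-0.8688,0.7775],"qd":[1.3871,0.0518,0.0617,0.5351],"tcp":[-0.0029,-0.1566,0.8605],"\u03c4":[-6.6665,0.729,0.3821,-0.3878]}
{"k":32,"q":[0.9043,0.7466,-0.8682,0.7828],"qd":[1.3521,0.0604,0.0597,0.5215],"tcp":[-0.0075,-0.1567,0.8598],"\u03c4":[-6.8102,0.84,0.3803,-0.3822]}
{"k":33,"q":[0.9177,0.7472,-0.8676,0.788],"qd":[1.3172,0.0695,0.0572,0.5077],"tcp":[-0.0121,-0.1568,0.8591]}


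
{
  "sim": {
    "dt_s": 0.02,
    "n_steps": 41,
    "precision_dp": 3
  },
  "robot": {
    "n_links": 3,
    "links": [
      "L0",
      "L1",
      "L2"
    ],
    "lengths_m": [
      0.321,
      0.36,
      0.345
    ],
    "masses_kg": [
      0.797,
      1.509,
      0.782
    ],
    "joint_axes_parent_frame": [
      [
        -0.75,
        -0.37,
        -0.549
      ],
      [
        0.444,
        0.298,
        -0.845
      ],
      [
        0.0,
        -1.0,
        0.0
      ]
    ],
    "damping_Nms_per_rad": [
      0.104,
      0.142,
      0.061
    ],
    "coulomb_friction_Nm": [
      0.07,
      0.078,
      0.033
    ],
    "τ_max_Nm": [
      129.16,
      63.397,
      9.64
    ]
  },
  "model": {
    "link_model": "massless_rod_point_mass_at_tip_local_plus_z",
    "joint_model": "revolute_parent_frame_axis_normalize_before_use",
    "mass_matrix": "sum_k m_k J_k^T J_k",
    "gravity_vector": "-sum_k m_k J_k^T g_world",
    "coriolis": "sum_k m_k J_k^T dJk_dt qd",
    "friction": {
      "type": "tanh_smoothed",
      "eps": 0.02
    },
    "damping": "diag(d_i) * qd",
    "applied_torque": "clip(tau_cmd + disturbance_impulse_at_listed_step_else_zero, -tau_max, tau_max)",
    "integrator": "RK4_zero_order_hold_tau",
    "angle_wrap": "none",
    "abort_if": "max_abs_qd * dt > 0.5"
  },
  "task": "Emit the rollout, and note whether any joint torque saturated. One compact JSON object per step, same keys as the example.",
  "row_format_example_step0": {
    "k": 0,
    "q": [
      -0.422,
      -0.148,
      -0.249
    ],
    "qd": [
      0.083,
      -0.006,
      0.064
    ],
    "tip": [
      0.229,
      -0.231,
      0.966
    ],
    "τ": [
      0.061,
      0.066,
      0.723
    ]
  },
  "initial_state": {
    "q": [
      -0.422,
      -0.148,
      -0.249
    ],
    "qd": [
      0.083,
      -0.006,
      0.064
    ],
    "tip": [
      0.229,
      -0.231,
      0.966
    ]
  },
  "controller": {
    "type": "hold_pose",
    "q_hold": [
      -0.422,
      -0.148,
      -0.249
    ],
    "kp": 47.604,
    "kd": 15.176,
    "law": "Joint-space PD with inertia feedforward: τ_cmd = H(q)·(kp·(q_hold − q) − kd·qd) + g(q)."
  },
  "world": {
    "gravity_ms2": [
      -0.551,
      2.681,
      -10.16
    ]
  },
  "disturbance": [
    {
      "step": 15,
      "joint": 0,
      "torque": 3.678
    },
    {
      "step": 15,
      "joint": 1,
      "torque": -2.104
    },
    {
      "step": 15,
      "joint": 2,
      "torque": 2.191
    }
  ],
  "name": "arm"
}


{"k":1,"q":[-0.421,-0.148,-0.248],"qd":[0.055,-0.009,0.037],"tip":[0.228,-0.23,0.966],"\u03c4":[0.421,-0.089,0.775]}
{"k":2,"q":[-0.42,-0.148,-0.247],"qd":[0.036,-0.007,0.019],"tip":[0.227,-0.23,0.967],"\u03c4":[0.697,-0.208,0.814]}
{"k":3,"q":[-0.419,-0.149,-0.247],"qd":[0.023,-0.002,0.01],"tip":[0.227,-0.23,0.967],"\u03c4":[0.907,-0.298,0.841]}
{"k":4,"q":[-0.419,-0.149,-0.247],"qd":[0.013,0.0,0.005],"tip":[0.226,-0.229,0.967],"\u03c4":[1.061,-0.363,0.857]}
{"k":5,"q":[-0.419,-0.149,-0.247],"qd":[0.007,0.003,0.002],"tip":[0.226,-0.229,0.967],"\u03c4":[1.174,-0.41,0.869]}
{"k":6,"q":[-0.419,-0.149,-0.247],"qd":[0.002,0.005,0.001],"tip":[0.226,-0.229,0.967],"\u03c4":[1.256,-0.445,0.877]}
{"k":7,"q":[-0.419,-0.149,-0.247],"qd":[-0.0,0.007,0.0],"tip":[0.226,-0.229,0.967],"\u03c4":[1.316,-0.47,0.882]}
{"k":8,"q":[-0.419,-0.149,-0.247],"qd":[-0.002,0.008,0.0],"tip":[0.226,-0.229,0.967],"\u03c4":[1.36,-0.488,0.887]}
{"k":9,"q":[-0.419,-0.15,-0.247],"qd":[-0.003,0.009,0.0],"tip":[0.226,-0.229,0.967],"\u03c4":[1.392,-0.501,0.89]}
{"k":10,"q":[-0.419,-0.15,-0.248],"qd":[-0.004,0.01,-0.0],"tip":[0.227,-0.229,0.967],"\u03c4":[1.416,-0.511,0.892]}
{"k":11,"q":[-0.42,-0.15,-0.248],"qd":[-0.004,0.01,-0.0],"tip":[0.227,-0.229,0.967],"\u03c4":[1.434,-0.518,0.894]}
{"k":12,"q":[-0.42,-0.15,-0.248],"qd":[-0.004,0.01,0.0],"tip":[0.227,-0.23,0.967],"\u03c4":[1.447,-0.524,0.895]}
{"k":13,"q":[-0.42,-0.15,-0.248],"qd":[-0.004,0.011,0.0],"tip":[0.227,-0.23,0.967],"\u03c4":[1.458,-0.528,0.896]}
{"k":14,"q":[-0.42,-0.15,-0.248],"qd":[-0.004,0.01,0.0],"tip":[0.227,-0.23,0.967],"\u03c4":[1.465,-0.531,0.897]}
{"k":15,"q":[-0.42,-0.15,-0.248],"qd":[-0.004,0.01,0.0],"tip":[0.227,-0.23,0.967],"\u03c4":[5.15,-2.637,3.089]}
{"k":16,"q":[-0.42,-0.15,-0.244],"qd":[0.03,-0.008,0.427],"tip":[0.226,-0.23,0.967],"\u03c4":[0.331,0.126,0.213]}
{"k":17,"q":[-0.42,-0.15,-0.237],"qd":[0.018,-0.004,0.283],"tip":[0.223,-0.231,0.968],"\u03c4":[0.628,-0.043,0.379]}
{"k":18,"q":[-0.419,-0.15,-0.232],"qd":[0.01,-0.003,0.176],"tip":[0.222,-0.231,0.969],"\u03c4":[0.849,-0.17,0.505]}
{"k":19,"q":[-0.419,-0.151,-0.23],"qd":[0.005,0.001,0.099],"tip":[0.221,-0.232,0.969],"\u03c4":[1.013,-0.265,0.603]}
{"k":20,"q":[-0.419,-0.151,-0.228],"qd":[0.001,0.001,0.042],"tip":[0.22,-0.232,0.969],"\u03c4":[1.134,-0.335,0.678]}
{"k":21,"q":[-0.419,-0.151,-0.228],"qd":[-0.0,0.007,0.006],"tip":[0.22,-0.232,0.969],"\u03c4":[1.224,-0.389,0.732]}
{"k":22,"q":[-0.42,-0.151,-0.228],"qd":[-0.002,0.01,-0.014],"tip":[0.22,-0.232,0.969],"\u03c4":[1.293,-0.426,0.765]}
{"k":23,"q":[-0.42,-0.151,-0.228],"qd":[-0.002,0.014,-0.023],"tip":[0.22,-0.232,0.969],"\u03c4":[1.344,-0.453,0.785]}
{"k":24,"q":[-0.42,-0.151,-0.229],"qd":[-0.002,0.016,-0.028],"tip":[0.221,-0.232,0.969],"\u03c4":[1.383,-0.473,0.8]}
{"k":25,"q":[-0.42,-0.151,-0.23],"qd":[-0.003,0.018,-0.031],"tip":[0.221,-0.232,0.969],"\u03c4":[1.412,-0.488,0.811]}
{"k":26,"q":[-0.42,-0.151,-0.23],"qd":[-0.003,0.018,-0.032],"tip":[0.221,-0.232,0.969],"\u03c4":[1.434,-0.499,0.819]}
{"k":27,"q":[-0.42,-0.151,-0.231],"qd":[-0.003,0.018,-0.032],"tip":[0.222,-0.232,0.968],"\u03c4":[1.451,-0.507,0.825]}
{"k":28,"q":[-0.42,-0.151,-0.232],"qd":[-0.002,0.018,-0.032],"tip":[0.222,-0.232,0.968],"\u03c4":[1.463,-0.513,0.831]}
{"k":29,"q":[-0.421,-0.151,-0.233],"qd":[-0.002,0.018,-0.031],"tip":[0.222,-0.232,0.968],"\u03c4":[1.473,-0.518,0.835]}
{"k":30,"q":[-0.421,-0.151,-0.233],"qd":[-0.002,0.018,-0.029],"tip":[0.223,-0.232,0.968],"\u03c4":[1.48,-0.522,0.838]}
{"k":31,"q":[-0.421,-0.151,-0.234],"qd":[-0.002,0.017,-0.028],"tip":[0.223,-0.232,0.968],"\u03c4":[1.486,-0.524,0.841]}
{"k":32,"q":[-0.421,-0.15,-0.235],"qd":[-0.001,0.017,-0.026],"tip":[0.223,-0.232,0.968],"\u03c4":[1.49,-0.527,0.844]}
{"k":33,"q":[-0.421,-0.15,-0.235],"qd":[-0.001,0.017,-0.025],"tip":[0.223,-0.232,0.968],"\u03c4":[1.494,-0.528,0.846]}
{"k":34,"q":[-0.421,-0.15,-0.236],"qd":[-0.001,0.016,-0.024],"tip":[0.224,-0.232,0.968],"\u03c4":[1.497,-0.53,0.848]}
{"k":35,"q":[-0.421,-0.15,-0.236],"qd":[-0.001,0.016,-0.022],"tip":[0.224,-0.232,0.968],"\u03c4":[1.499,-0.531,0.85]}
{"k":36,"q":[-0.422,-0.15,-0.237],"qd":[-0.0,0.015,-0.021],"tip":[0.224,-0.232,0.968],"\u03c4":[1.501,-0.532,0.852]}
{"k":37,"q":[-0.422,-0.15,-0.237],"qd":[-0.0,0.015,-0.02],"tip":[0.224,-0.232,0.967],"\u03c4":[1.502,-0.533,0.854]}
{"k":38,"q":[-0.422,-0.15,-0.238],"qd":[0.0,0.014,-0.019],"tip":[0.225,-0.232,0.967],"\u03c4":[1.504,-0.534,0.855]}
{"k":39,"q":[-0.422,-0.15,-0.238],"qd":[0.0,0.014,-0.018],"tip":[0.225,-0.232,0.967],"\u03c4":[1.505,-0.534,0.857]}
{"k":40,"q":[-0.422,-0.15,-0.239],"qd":[0.001,0.013,-0.017],"tip":[0.225,-0.232,0.967],"\u03c4":[1.506,-0.535,0.858]}
{"k":41,"q":[-0.422,-0.15,-0.239],"qd":[0.001,0.013,-0.016],"tip":[0.225,-0.232,0.967]}
{"summary": "any joint saturated: no"}


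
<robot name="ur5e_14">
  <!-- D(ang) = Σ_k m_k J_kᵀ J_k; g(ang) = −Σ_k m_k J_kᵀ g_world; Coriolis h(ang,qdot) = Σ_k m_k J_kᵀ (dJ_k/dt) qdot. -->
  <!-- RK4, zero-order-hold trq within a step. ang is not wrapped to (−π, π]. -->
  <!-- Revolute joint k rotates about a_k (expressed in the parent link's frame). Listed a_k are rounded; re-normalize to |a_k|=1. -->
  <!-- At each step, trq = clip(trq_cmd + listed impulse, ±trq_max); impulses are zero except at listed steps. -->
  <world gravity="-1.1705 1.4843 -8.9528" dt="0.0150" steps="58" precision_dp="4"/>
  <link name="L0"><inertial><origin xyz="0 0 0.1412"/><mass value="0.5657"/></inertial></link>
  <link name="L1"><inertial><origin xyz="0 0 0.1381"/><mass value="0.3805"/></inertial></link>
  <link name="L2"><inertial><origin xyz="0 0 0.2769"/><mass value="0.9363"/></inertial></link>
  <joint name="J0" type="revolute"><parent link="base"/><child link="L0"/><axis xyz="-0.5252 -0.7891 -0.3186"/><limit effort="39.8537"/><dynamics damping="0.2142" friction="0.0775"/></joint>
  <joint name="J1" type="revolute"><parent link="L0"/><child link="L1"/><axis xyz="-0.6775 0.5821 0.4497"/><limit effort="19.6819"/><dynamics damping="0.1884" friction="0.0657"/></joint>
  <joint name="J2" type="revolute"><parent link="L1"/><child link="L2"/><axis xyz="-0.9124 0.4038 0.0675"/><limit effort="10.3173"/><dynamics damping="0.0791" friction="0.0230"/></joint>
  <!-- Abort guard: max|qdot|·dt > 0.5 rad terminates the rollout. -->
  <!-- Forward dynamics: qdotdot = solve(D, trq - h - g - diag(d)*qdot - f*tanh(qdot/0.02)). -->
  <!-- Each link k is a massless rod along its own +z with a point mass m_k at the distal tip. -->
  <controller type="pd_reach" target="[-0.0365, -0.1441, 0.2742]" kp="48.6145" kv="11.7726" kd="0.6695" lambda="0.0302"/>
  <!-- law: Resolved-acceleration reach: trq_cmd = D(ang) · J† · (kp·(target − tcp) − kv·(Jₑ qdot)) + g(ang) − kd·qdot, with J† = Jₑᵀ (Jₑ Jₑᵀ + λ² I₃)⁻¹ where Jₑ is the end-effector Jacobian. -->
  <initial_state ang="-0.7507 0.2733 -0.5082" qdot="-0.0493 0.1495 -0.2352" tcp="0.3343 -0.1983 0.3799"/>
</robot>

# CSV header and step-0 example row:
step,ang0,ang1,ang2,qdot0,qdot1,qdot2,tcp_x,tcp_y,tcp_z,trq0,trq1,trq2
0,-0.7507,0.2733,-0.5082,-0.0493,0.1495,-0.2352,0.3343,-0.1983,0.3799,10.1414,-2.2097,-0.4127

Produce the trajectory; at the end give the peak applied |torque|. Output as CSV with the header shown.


step,ang0,ang1,ang2,qdot0,qdot1,qdot2,tcp_x,tcp_y,tcp_z,trq0,trq1,trq2
1,-0.7464,0.2842,-0.5262,0.5909,1.2029,-2.0259,0.3331,-0.1985,0.3795,8.5535,-2.5024,0.9586
2,-0.7391,0.2881,-0.5379,0.4349,-0.5130,0.2227,0.3301,-0.1993,0.3808,7.6189,-0.9871,-0.5801
3,-0.7266,0.2968,-0.5593,1.1740,1.4743,-2.7983,0.3252,-0.2002,0.3829,6.3525,-2.0916,1.6371
4,-0.7134,0.2970,-0.5709,0.6452,-1.2019,0.9098,0.3193,-0.2014,0.3862,5.9386,-0.0306,-0.9797
5,-0.6962,0.3041,-0.5941,1.5825,1.8843,-3.6184,0.3120,-0.2026,0.3896,4.7977,-1.9956,2.3143
6,-0.6798,0.3019,-0.6054,0.6894,-1.8654,1.6645,0.3043,-0.2041,0.3939,4.8017,0.7563,-1.4518
7,-0.6601,0.3076,-0.6291,1.8562,2.2988,-4.3535,0.2956,-0.2054,0.3978,3.6788,-2.0258,2.9244
8,-0.6419,0.3045,-0.6411,0.6673,-2.3568,2.2351,0.2867,-0.2069,0.4023,3.9984,1.3380,-1.7995
9,-0.6213,0.3084,-0.6637,1.9916,2.5221,-4.7550,0.2772,-0.2081,0.4063,2.8780,-1.9936,3.2968
10,-0.6021,0.3055,-0.6775,0.6595,-2.5257,2.3865,0.2676,-0.2095,0.4106,3.3824,1.6441,-1.8447
11,-0.5816,0.3076,-0.6984,1.9913,2.4497,-4.6908,0.2577,-0.2106,0.4143,2.3176,-1.7994,3.3326
12,-0.5620,0.3057,-0.7144,0.7007,-2.3440,2.0741,0.2478,-0.2118,0.4181,2.8684,1.6676,-1.5526
13,-0.5423,0.3057,-0.7329,1.8658,2.0449,-4.1322,0.2378,-0.2129,0.4215,1.9442,-1.3901,3.0119
14,-0.5228,0.3048,-0.7506,0.7941,-1.8688,1.3718,0.2278,-0.2139,0.4246,2.4123,1.4619,-0.9695
15,-0.5040,0.3034,-0.7673,1.6668,1.4522,-3.2956,0.2178,-0.2148,0.4276,1.6953,-0.8565,2.4880
16,-0.4851,0.3031,-0.7859,0.9015,-1.2848,0.5396,0.2079,-0.2157,0.4301,2.0102,1.1630,-0.2838
17,-0.4672,0.3011,-0.8018,1.4567,0.8712,-2.4688,0.1982,-0.2165,0.4325,1.5115,-0.3357,1.9684
18,-0.4491,0.3009,-0.8204,0.9792,-0.7797,-0.1619,0.1886,-0.2171,0.4344,1.6722,0.9079,0.3115
19,-0.4320,0.2991,-0.8363,1.2826,0.4541,-1.8634,0.1791,-0.2178,0.4362,1.3488,0.0608,1.6058
20,-0.4150,0.2986,-0.8543,1.0089,-0.4354,-0.6216,0.1698,-0.2183,0.4376,1.3999,0.7575,0.7306
21,-0.3987,0.2972,-0.8705,1.1478,0.1950,-1.4772,0.1608,-0.2188,0.4388,1.1949,0.3435,1.4039
22,-0.3827,0.2966,-0.8877,1.0002,-0.2273,-0.8832,0.1519,-0.2193,0.4397,1.1802,0.7006,1.0056
23,-0.3673,0.2956,-0.9041,1.0464,0.0621,-1.2635,0.1433,-0.2197,0.4404,1.0465,0.5325,1.3280
24,-0.3523,0.2950,-0.9209,0.9668,-0.1106,-1.0112,0.1348,-0.2200,0.4408,0.9998,0.7048,1.1810
25,-0.3377,0.2944,-0.9372,0.9667,0.0068,-1.1530,0.1266,-0.2203,0.4411,0.9062,0.6609,1.3262
26,-0.3236,0.2939,-0.9537,0.9195,-0.0497,-1.0580,0.1187,-0.2205,0.4411,0.8482,0.7454,1.2948
27,-0.3100,0.2936,-0.9699,0.9002,-0.0062,-1.0978,0.1109,-0.2207,0.4409,0.7762,0.7541,1.3633
28,-0.2967,0.2933,-0.9860,0.8657,-0.0206,-1.0596,0.1034,-0.2208,0.4405,0.7182,0.8059,1.3732
29,-0.2840,0.2931,-1.0019,0.8394,-0.0075,-1.0586,0.0962,-0.2210,0.4400,0.6585,0.8369,1.4111
30,-0.2716,0.2930,-1.0176,0.8107,-0.0061,-1.0420,0.0892,-0.2211,0.4394,0.6040,0.8761,1.4368
31,-0.2596,0.2929,-1.0331,0.7834,-0.0022,-1.0292,0.0824,-0.2211,0.4385,0.5519,0.9132,1.4651
32,-0.2481,0.2928,-1.0484,0.7566,0.0009,-1.0155,0.0758,-0.2212,0.4376,0.5025,0.9504,1.4924
33,-0.2370,0.2928,-1.0634,0.7306,0.0038,-1.0019,0.0695,-0.2212,0.4365,0.4555,0.9871,1.5193
34,-0.2262,0.2929,-1.0783,0.7052,0.0065,-0.9881,0.0634,-0.2212,0.4354,0.4109,1.0235,1.5456
35,-0.2158,0.2930,-1.0930,0.6806,0.0089,-0.9741,0.0574,-0.2212,0.4341,0.3685,1.0593,1.5712
36,-0.2058,0.2931,-1.1075,0.6568,0.0115,-0.9604,0.0517,-0.2212,0.4327,0.3281,1.0943,1.5964
37,-0.1961,0.2933,-1.1218,0.6338,0.0145,-0.9474,0.0463,-0.2212,0.4312,0.2896,1.1280,1.6213
38,-0.1868,0.2935,-1.1359,0.6117,0.0180,-0.9348,0.0410,-0.2212,0.4297,0.2528,1.1602,1.6459
39,-0.1778,0.2938,-1.1498,0.5904,0.0220,-0.9228,0.0359,-0.2211,0.4281,0.2177,1.1908,1.6699
40,-0.1691,0.2942,-1.1635,0.5699,0.0265,-0.9112,0.0310,-0.2211,0.4264,0.1842,1.2198,1.6933
41,-0.1607,0.2946,-1.1771,0.5502,0.0316,-0.9002,0.0262,-0.2210,0.4247,0.1522,1.2470,1.7161
42,-0.1526,0.2951,-1.1905,0.5313,0.0373,-0.8895,0.0217,-0.2210,0.4229,0.1217,1.2724,1.7383
43,-0.1448,0.2957,-1.2038,0.5132,0.0435,-0.8793,0.0173,-0.2209,0.4211,0.0926,1.2960,1.7597
44,-0.1372,0.2964,-1.2169,0.4958,0.0501,-0.8693,0.0132,-0.2208,0.4192,0.0648,1.3178,1.7803
45,-0.1299,0.2972,-1.2298,0.4790,0.0569,-0.8594,0.0091,-0.2207,0.4173,0.0384,1.3381,1.8000
46,-0.1228,0.2981,-1.2426,0.4628,0.0638,-0.8495,0.0053,-0.2206,0.4154,0.0133,1.3570,1.8187
47,-0.1160,0.2991,-1.2553,0.4473,0.0708,-0.8397,0.0016,-0.2205,0.4135,-0.0106,1.3745,1.8366
48,-0.1094,0.3002,-1.2678,0.4322,0.0777,-0.8298,-0.0019,-0.2203,0.4115,-0.0333,1.3909,1.8537
49,-0.1031,0.3014,-1.2801,0.4177,0.0847,-0.8200,-0.0053,-0.2202,0.4095,-0.0550,1.4061,1.8699
50,-0.0969,0.3027,-1.2924,0.4038,0.0915,-0.8102,-0.0085,-0.2200,0.4076,-0.0755,1.4203,1.8854
51,-0.0910,0.3041,-1.3044,0.3903,0.0982,-0.8003,-0.0116,-0.2199,0.4056,-0.0951,1.4335,1.9002
52,-0.0852,0.3057,-1.3163,0.3773,0.1048,-0.7906,-0.0145,-0.2197,0.4036,-0.1137,1.4459,1.9143
53,-0.0796,0.3073,-1.3281,0.3647,0.1112,-0.7808,-0.0173,-0.2195,0.4016,-0.1314,1.4573,1.9278
54,-0.0743,0.3090,-1.3398,0.3526,0.1175,-0.7711,-0.0200,-0.2193,0.3996,-0.1482,1.4680,1.9407
55,-0.0691,0.3108,-1.3512,0.3410,0.1236,-0.7615,-0.0226,-0.2191,0.3977,-0.1642,1.4779,1.9530
56,-0.0640,0.3127,-1.3626,0.3297,0.1296,-0.7519,-0.0250,-0.2189,0.3957,-0.1795,1.4871,1.9648
57,-0.0592,0.3147,-1.3738,0.3189,0.1354,-0.7424,-0.0273,-0.2186,0.3938,-0.1940,1.4956,1.9761
58,-0.0545,0.3167,-1.3848,0.3084,0.1410,-0.7330,-0.0295,-0.2184,0.3919,,,
# max |trq| (N·m): 10.1414


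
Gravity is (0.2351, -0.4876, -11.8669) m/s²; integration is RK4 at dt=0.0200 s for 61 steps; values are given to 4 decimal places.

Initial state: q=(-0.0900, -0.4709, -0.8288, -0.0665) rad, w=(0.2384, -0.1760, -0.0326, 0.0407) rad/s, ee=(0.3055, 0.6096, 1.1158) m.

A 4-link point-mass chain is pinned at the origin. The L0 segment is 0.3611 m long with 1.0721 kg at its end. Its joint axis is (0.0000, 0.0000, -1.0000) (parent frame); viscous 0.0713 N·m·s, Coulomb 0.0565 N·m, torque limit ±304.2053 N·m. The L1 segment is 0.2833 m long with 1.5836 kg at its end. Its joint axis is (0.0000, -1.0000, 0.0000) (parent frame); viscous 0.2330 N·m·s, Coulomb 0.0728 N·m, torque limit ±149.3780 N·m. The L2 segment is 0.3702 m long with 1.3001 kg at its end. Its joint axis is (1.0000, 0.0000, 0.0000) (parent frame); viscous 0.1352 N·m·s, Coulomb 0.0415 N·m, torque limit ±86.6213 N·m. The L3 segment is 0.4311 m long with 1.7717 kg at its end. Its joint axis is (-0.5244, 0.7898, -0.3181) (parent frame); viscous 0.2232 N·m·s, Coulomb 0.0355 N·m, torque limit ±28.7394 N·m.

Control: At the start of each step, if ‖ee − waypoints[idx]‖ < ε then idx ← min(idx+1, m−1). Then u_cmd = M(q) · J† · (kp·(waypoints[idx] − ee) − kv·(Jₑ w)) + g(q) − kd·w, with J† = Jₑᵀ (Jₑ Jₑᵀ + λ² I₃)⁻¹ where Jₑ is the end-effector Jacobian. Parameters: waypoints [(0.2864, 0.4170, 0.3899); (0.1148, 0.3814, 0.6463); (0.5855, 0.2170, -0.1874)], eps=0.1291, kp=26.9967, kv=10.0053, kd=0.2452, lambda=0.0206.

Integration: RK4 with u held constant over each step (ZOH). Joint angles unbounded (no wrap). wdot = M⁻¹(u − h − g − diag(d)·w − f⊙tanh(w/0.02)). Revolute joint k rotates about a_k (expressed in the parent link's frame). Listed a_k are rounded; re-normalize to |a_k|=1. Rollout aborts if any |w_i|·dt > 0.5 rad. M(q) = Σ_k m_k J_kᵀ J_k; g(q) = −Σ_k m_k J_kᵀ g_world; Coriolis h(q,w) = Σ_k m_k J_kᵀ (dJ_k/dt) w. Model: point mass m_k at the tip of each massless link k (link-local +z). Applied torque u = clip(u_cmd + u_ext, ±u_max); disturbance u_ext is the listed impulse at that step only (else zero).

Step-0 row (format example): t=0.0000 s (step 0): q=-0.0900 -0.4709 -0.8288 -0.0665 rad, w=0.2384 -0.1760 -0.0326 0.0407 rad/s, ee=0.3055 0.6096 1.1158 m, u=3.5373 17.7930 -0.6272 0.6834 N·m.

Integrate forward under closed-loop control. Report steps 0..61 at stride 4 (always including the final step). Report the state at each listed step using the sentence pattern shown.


t=0.0800 s (step 4): q=0.2946 -0.2786 -1.0536 -0.1888 rad, w=7.5461 4.4845 -3.8098 -3.4425 rad/s, ee=0.3246 0.6002 1.0654 m, u=-0.1158 2.5333 6.6835 -3.2819 N·m.
t=0.1600 s (step 8): q=0.7718 -0.0141 -1.3100 -0.5909 rad, w=3.0806 1.0062 -3.0726 -4.9736 rad/s, ee=0.3487 0.6005 0.9759 m, u=-0.1481 -8.3348 16.6248 -5.0641 N·m.
t=0.2400 s (step 12): q=0.8829 -0.0357 -1.5723 -0.8900 rad, w=0.4108 -1.0494 -3.3586 -2.6931 rad/s, ee=0.3687 0.5878 0.8674 m, u=-3.4413 -3.7927 21.2581 -7.3045 N·m.
t=0.3200 s (step 16): q=0.8956 -0.1421 -1.8305 -1.0517 rad, w=0.0473 -1.5142 -3.0385 -1.4549 rad/s, ee=0.3798 0.5659 0.7642 m, u=-3.4373 -2.3413 21.6612 -8.6670 N·m.
t=0.4000 s (step 20): q=0.9034 -0.2663 -2.0549 -1.1374 rad, w=0.1729 -1.5565 -2.5599 -0.7307 rad/s, ee=0.3803 0.5435 0.6747 m, u=-2.5298 -1.8547 20.4522 -9.2789 N·m.
t=0.4800 s (step 24): q=0.9255 -0.3859 -2.2408 -1.1766 rad, w=0.3746 -1.4151 -2.0898 -0.2766 rad/s, ee=0.3724 0.5230 0.6015 m, u=-1.6215 -1.8254 18.4544 -9.3373 N·m.
t=0.5600 s (step 28): q=0.9624 -0.4902 -2.3912 -1.1872 rad, w=0.5322 -1.1814 -1.6755 -0.0127 rad/s, ee=0.3598 0.5052 0.5448 m, u=-0.9651 -2.0294 16.2048 -9.0582 N·m.
t=0.6400 s (step 32): q=1.0089 -0.5735 -2.5115 -1.1841 rad, w=0.6121 -0.8917 -1.3367 0.0703 rad/s, ee=0.3457 0.4901 0.5029 m, u=-0.5722 -2.3047 14.0699 -8.5916 N·m.
t=0.7200 s (step 36): q=1.0516 -0.6410 -2.6106 -1.1916 rad, w=0.2888 -0.9705 -1.2224 -0.5525 rad/s, ee=0.3289 0.4769 0.4781 m, u=-3.0757 -5.1453 12.2956 -10.4803 N·m.
t=0.8000 s (step 40): q=1.0545 -0.7281 -2.7047 -1.2582 rad, w=-0.1927 -1.1588 -1.0978 -0.9980 rad/s, ee=0.2984 0.4636 0.4862 m, u=-1.1401 -3.2445 9.9313 -7.6724 N·m.
t=0.8800 s (step 44): q=1.0252 -0.8219 -2.7832 -1.3383 rad, w=-0.5233 -1.1665 -0.8531 -0.9689 rad/s, ee=0.2652 0.4506 0.5078 m, u=-0.3803 -2.0361 8.2627 -5.9591 N·m.
t=0.9600 s (step 48): q=0.9751 -0.9132 -2.8415 -1.4088 rad, w=-0.7098 -1.1103 -0.6103 -0.7900 rad/s, ee=0.2352 0.4385 0.5311 m, u=-0.1343 -1.2043 6.9607 -4.7191 N·m.
t=1.0400 s (step 52): q=0.9152 -0.9991 -2.8823 -1.4636 rad, w=-0.7764 -1.0348 -0.4184 -0.5871 rad/s, ee=0.2102 0.4278 0.5516 m, u=-0.1009 -0.5716 5.8820 -3.7076 N·m.
t=1.1200 s (step 56): q=0.9266 -1.0292 -2.9354 -1.4948 rad, w=2.6753 1.3352 -1.4640 -0.0132 rad/s, ee=0.1996 0.4159 0.5518 m, u=11.4796 7.8481 6.1649 -4.1100 N·m.
t=1.2000 s (step 60): q=1.2616 -0.8556 -3.0804 -1.4552 rad, w=4.9586 2.4232 -1.8043 1.1587 rad/s, ee=0.2410 0.3887 0.4669 m, u=0.6733 -0.5407 5.6816 -4.2798 N·m.
t=1.2200 s (step 61): q=1.3606 -0.8084 -3.1145 -1.4283 rad, w=4.9428 2.3006 -1.5976 1.5365 rad/s, ee=0.2557 0.3797 0.4381 m.


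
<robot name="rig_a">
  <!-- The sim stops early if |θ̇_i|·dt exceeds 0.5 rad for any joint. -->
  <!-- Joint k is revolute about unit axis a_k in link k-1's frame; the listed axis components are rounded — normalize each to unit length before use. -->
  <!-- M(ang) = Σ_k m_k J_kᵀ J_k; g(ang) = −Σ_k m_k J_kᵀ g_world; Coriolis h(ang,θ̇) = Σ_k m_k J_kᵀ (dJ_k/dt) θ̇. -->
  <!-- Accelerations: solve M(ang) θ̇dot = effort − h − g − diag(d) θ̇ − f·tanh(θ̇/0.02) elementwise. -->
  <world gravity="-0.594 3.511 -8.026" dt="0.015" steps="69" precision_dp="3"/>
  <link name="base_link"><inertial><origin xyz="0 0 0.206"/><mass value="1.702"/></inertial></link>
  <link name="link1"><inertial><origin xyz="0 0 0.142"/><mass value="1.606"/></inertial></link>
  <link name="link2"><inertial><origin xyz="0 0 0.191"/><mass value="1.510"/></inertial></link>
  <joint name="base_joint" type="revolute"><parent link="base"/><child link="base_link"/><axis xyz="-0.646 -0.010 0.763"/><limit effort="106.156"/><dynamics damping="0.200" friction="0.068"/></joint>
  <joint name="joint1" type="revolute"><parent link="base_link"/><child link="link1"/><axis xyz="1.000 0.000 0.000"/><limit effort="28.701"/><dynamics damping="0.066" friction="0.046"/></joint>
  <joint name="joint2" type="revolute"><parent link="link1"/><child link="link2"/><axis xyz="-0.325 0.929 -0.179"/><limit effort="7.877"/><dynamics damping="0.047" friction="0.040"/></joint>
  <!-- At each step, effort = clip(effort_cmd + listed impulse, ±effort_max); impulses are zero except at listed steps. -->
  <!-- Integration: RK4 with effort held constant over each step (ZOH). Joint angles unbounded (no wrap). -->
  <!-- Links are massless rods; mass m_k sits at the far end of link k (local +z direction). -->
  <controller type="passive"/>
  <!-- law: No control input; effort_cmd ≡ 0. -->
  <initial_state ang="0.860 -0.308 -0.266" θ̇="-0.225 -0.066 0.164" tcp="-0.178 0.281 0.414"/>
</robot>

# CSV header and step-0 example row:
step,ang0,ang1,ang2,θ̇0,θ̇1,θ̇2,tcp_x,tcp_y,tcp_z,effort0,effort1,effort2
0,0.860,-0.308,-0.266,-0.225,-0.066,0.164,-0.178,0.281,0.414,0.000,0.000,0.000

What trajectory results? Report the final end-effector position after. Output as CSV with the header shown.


step,ang0,ang1,ang2,θ̇0,θ̇1,θ̇2,tcp_x,tcp_y,tcp_z,effort0,effort1,effort2
1,0.860,-0.308,-0.261,0.226,0.022,0.437,-0.178,0.282,0.413,0.000,0.000,0.000
2,0.866,-0.308,-0.253,0.611,0.036,0.687,-0.178,0.284,0.412,0.000,0.000,0.000
3,0.878,-0.307,-0.241,0.975,0.035,0.946,-0.180,0.288,0.409,0.000,0.000,0.000
4,0.896,-0.307,-0.224,1.325,0.030,1.231,-0.182,0.292,0.405,0.000,0.000,0.000
5,0.918,-0.306,-0.204,1.664,0.030,1.551,-0.185,0.298,0.400,0.000,0.000,0.000
6,0.946,-0.306,-0.178,1.995,0.041,1.918,-0.190,0.305,0.393,0.000,0.000,0.000
7,0.978,-0.305,-0.146,2.321,0.071,2.340,-0.195,0.314,0.385,0.000,0.000,0.000
8,1.015,-0.303,-0.107,2.645,0.128,2.823,-0.200,0.323,0.374,0.000,0.000,0.000
9,1.057,-0.301,-0.061,2.972,0.217,3.371,-0.207,0.333,0.362,0.000,0.000,0.000
10,1.104,-0.297,-0.006,3.301,0.344,3.982,-0.213,0.343,0.348,0.000,0.000,0.000
11,1.156,-0.290,0.059,3.633,0.508,4.651,-0.221,0.354,0.331,0.000,0.000,0.000
12,1.213,-0.281,0.134,3.964,0.705,5.363,-0.228,0.365,0.312,0.000,0.000,0.000
13,1.275,-0.269,0.220,4.285,0.921,6.099,-0.236,0.376,0.290,0.000,0.000,0.000
14,1.342,-0.254,0.317,4.580,1.128,6.828,-0.243,0.385,0.265,0.000,0.000,0.000
15,1.412,-0.236,0.425,4.825,1.280,7.510,-0.250,0.393,0.238,0.000,0.000,0.000
16,1.486,-0.216,0.542,4.985,1.307,8.100,-0.257,0.397,0.207,0.000,0.000,0.000
17,1.561,-0.197,0.667,5.026,1.118,8.550,-0.263,0.398,0.174,0.000,0.000,0.000
18,1.636,-0.184,0.797,4.925,0.618,8.818,-0.267,0.395,0.140,0.000,0.000,0.000
19,1.708,-0.181,0.930,4.699,-0.244,8.869,-0.271,0.387,0.104,0.000,0.000,0.000
20,1.777,-0.193,1.062,4.435,-1.398,8.690,-0.274,0.374,0.068,0.000,0.000,0.000
21,1.841,-0.224,1.189,4.152,-2.856,8.214,-0.276,0.356,0.033,0.000,0.000,0.000
22,1.902,-0.279,1.307,3.935,-4.445,7.425,-0.278,0.333,0.001,0.000,0.000,0.000
23,1.960,-0.357,1.411,3.829,-5.969,6.332,-0.278,0.308,-0.028,0.000,0.000,0.000
24,2.017,-0.457,1.496,3.818,-7.276,4.965,-0.278,0.280,-0.055,0.000,0.000,0.000
25,2.075,-0.574,1.558,3.848,-8.269,3.359,-0.279,0.251,-0.078,0.000,0.000,0.000
26,2.133,-0.703,1.596,3.862,-8.887,1.562,-0.280,0.221,-0.099,0.000,0.000,0.000
27,2.190,-0.839,1.605,3.827,-9.085,-0.347,-0.281,0.190,-0.118,0.000,0.000,0.000
28,2.247,-0.974,1.585,3.740,-8.864,-2.250,-0.283,0.158,-0.136,0.000,0.000,0.000
29,2.302,-1.103,1.537,3.574,-8.325,-4.107,-0.285,0.123,-0.153,0.000,0.000,0.000
30,2.354,-1.222,1.463,3.329,-7.585,-5.842,-0.285,0.087,-0.168,0.000,0.000,0.000
31,2.402,-1.330,1.363,3.020,-6.767,-7.377,-0.284,0.047,-0.181,0.000,0.000,0.000
32,2.444,-1.425,1.243,2.696,-5.971,-8.615,-0.281,0.006,-0.190,0.000,0.000,0.000
33,2.483,-1.509,1.107,2.429,-5.242,-9.442,-0.275,-0.035,-0.194,0.000,0.000,0.000
34,2.518,-1.583,0.962,2.290,-4.581,-9.770,-0.267,-0.077,-0.192,0.000,0.000,0.000
35,2.552,-1.647,0.816,2.313,-3.968,-9.592,-0.257,-0.116,-0.185,0.000,0.000,0.000
36,2.588,-1.702,0.676,2.471,-3.391,-9.008,-0.245,-0.152,-0.173,0.000,0.000,0.000
37,2.627,-1.749,0.547,2.697,-2.856,-8.176,-0.232,-0.184,-0.157,0.000,0.000,0.000
38,2.669,-1.788,0.432,2.924,-2.378,-7.244,-0.217,-0.211,-0.139,0.000,0.000,0.000
39,2.714,-1.821,0.330,3.102,-1.969,-6.317,-0.203,-0.234,-0.120,0.000,0.000,0.000
40,2.762,-1.848,0.242,3.205,-1.641,-5.453,-0.188,-0.253,-0.100,0.000,0.000,0.000
41,2.810,-1.870,0.166,3.221,-1.396,-4.682,-0.173,-0.269,-0.080,0.000,0.000,0.000
42,2.858,-1.890,0.101,3.152,-1.235,-4.012,-0.159,-0.281,-0.061,0.000,0.000,0.000
43,2.904,-1.908,0.045,3.004,-1.154,-3.443,-0.144,-0.290,-0.044,0.000,0.000,0.000
44,2.948,-1.925,-0.003,2.788,-1.148,-2.967,-0.131,-0.297,-0.027,0.000,0.000,0.000
45,2.987,-1.943,-0.044,2.516,-1.208,-2.573,-0.117,-0.301,-0.013,0.000,0.000,0.000
46,3.023,-1.962,-0.081,2.198,-1.325,-2.247,-0.104,-0.303,-0.000,0.000,0.000,0.000
47,3.053,-1.983,-0.112,1.846,-1.490,-1.976,-0.092,-0.304,0.011,0.000,0.000,0.000
48,3.078,-2.006,-0.140,1.467,-1.694,-1.743,-0.080,-0.303,0.019,0.000,0.000,0.000
49,3.097,-2.034,-0.165,1.070,-1.925,-1.533,-0.069,-0.301,0.026,0.000,0.000,0.000
50,3.110,-2.064,-0.186,0.662,-2.175,-1.330,-0.057,-0.297,0.032,0.000,0.000,0.000
51,3.117,-2.099,-0.204,0.248,-2.434,-1.119,-0.047,-0.292,0.035,0.000,0.000,0.000
52,3.118,-2.137,-0.219,-0.164,-2.689,-0.880,-0.036,-0.286,0.036,0.000,0.000,0.000
53,3.112,-2.179,-0.230,-0.559,-2.924,-0.587,-0.026,-0.279,0.035,0.000,0.000,0.000
54,3.101,-2.225,-0.237,-0.949,-3.139,-0.245,-0.017,-0.271,0.033,0.000,0.000,0.000
55,3.084,-2.273,-0.238,-1.333,-3.327,0.154,-0.007,-0.262,0.028,0.000,0.000,0.000
56,3.061,-2.325,-0.232,-1.717,-3.484,0.596,0.002,-0.252,0.022,0.000,0.000,0.000
57,3.032,-2.378,-0.219,-2.087,-3.593,1.123,0.011,-0.241,0.014,0.000,0.000,0.000
58,2.998,-2.432,-0.198,-2.436,-3.643,1.741,0.019,-0.229,0.004,0.000,0.000,0.000
59,2.959,-2.487,-0.166,-2.758,-3.627,2.455,0.027,-0.216,-0.008,0.000,0.000,0.000
60,2.916,-2.541,-0.124,-3.042,-3.537,3.262,0.034,-0.201,-0.021,0.000,0.000,0.000
61,2.868,-2.592,-0.068,-3.275,-3.374,4.157,0.041,-0.185,-0.036,0.000,0.000,0.000
62,2.818,-2.641,0.001,-3.446,-3.138,5.124,0.046,-0.168,-0.052,0.000,0.000,0.000
63,2.765,-2.686,0.086,-3.543,-2.841,6.140,0.051,-0.148,-0.069,0.000,0.000,0.000
64,2.712,-2.726,0.186,-3.566,-2.500,7.172,0.053,-0.126,-0.086,0.000,0.000,0.000
65,2.659,-2.761,0.301,-3.522,-2.136,8.178,0.054,-0.102,-0.104,0.000,0.000,0.000
66,2.606,-2.790,0.431,-3.431,-1.772,9.118,0.052,-0.076,-0.120,0.000,0.000,0.000
67,2.556,-2.814,0.574,-3.319,-1.426,9.955,0.047,-0.047,-0.135,0.000,0.000,0.000
68,2.507,-2.833,0.729,-3.211,-1.105,10.662,0.038,-0.017,-0.148,0.000,0.000,0.000
69,2.459,-2.848,0.893,-3.121,-0.809,11.225,0.026,0.015,-0.156,,,
# final tcp position (m): 0.026 0.015 -0.156
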